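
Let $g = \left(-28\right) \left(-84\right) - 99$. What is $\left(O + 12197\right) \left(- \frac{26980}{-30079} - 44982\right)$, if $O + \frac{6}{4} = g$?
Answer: $- \frac{19548626861203}{30079} \approx -6.4991 \cdot 10^{8}$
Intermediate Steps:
$g = 2253$ ($g = 2352 - 99 = 2253$)
$O = \frac{4503}{2}$ ($O = - \frac{3}{2} + 2253 = \frac{4503}{2} \approx 2251.5$)
$\left(O + 12197\right) \left(- \frac{26980}{-30079} - 44982\right) = \left(\frac{4503}{2} + 12197\right) \left(- \frac{26980}{-30079} - 44982\right) = \frac{28897 \left(\left(-26980\right) \left(- \frac{1}{30079}\right) - 44982\right)}{2} = \frac{28897 \left(\frac{26980}{30079} - 44982\right)}{2} = \frac{28897}{2} \left(- \frac{1352986598}{30079}\right) = - \frac{19548626861203}{30079}$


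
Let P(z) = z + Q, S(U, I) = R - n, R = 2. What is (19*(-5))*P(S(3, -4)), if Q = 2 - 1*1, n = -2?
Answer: -475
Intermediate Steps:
Q = 1 (Q = 2 - 1 = 1)
S(U, I) = 4 (S(U, I) = 2 - 1*(-2) = 2 + 2 = 4)
P(z) = 1 + z (P(z) = z + 1 = 1 + z)
(19*(-5))*P(S(3, -4)) = (19*(-5))*(1 + 4) = -95*5 = -475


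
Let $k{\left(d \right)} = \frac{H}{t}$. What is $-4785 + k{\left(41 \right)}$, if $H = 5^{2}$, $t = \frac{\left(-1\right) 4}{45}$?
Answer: $- \frac{20265}{4} \approx -5066.3$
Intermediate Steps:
$t = - \frac{4}{45}$ ($t = \left(-4\right) \frac{1}{45} = - \frac{4}{45} \approx -0.088889$)
$H = 25$
$k{\left(d \right)} = - \frac{1125}{4}$ ($k{\left(d \right)} = \frac{25}{- \frac{4}{45}} = 25 \left(- \frac{45}{4}\right) = - \frac{1125}{4}$)
$-4785 + k{\left(41 \right)} = -4785 - \frac{1125}{4} = - \frac{20265}{4}$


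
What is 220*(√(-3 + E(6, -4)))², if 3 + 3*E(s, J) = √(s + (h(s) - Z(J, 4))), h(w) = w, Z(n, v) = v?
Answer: -880 + 440*√2/3 ≈ -672.58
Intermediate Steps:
E(s, J) = -1 + √(-4 + 2*s)/3 (E(s, J) = -1 + √(s + (s - 1*4))/3 = -1 + √(s + (s - 4))/3 = -1 + √(s + (-4 + s))/3 = -1 + √(-4 + 2*s)/3)
220*(√(-3 + E(6, -4)))² = 220*(√(-3 + (-1 + √(-4 + 2*6)/3)))² = 220*(√(-3 + (-1 + √(-4 + 12)/3)))² = 220*(√(-3 + (-1 + √8/3)))² = 220*(√(-3 + (-1 + (2*√2)/3)))² = 220*(√(-3 + (-1 + 2*√2/3)))² = 220*(√(-4 + 2*√2/3))² = 220*(-4 + 2*√2/3) = -880 + 440*√2/3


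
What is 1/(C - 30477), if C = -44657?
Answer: -1/75134 ≈ -1.3310e-5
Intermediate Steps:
1/(C - 30477) = 1/(-44657 - 30477) = 1/(-75134) = -1/75134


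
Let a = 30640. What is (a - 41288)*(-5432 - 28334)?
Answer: 359540368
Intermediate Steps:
(a - 41288)*(-5432 - 28334) = (30640 - 41288)*(-5432 - 28334) = -10648*(-33766) = 359540368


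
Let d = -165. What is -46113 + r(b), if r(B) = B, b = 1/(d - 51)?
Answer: -9960409/216 ≈ -46113.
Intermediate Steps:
b = -1/216 (b = 1/(-165 - 51) = 1/(-216) = -1/216 ≈ -0.0046296)
-46113 + r(b) = -46113 - 1/216 = -9960409/216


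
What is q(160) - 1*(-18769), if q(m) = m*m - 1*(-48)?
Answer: 44417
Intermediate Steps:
q(m) = 48 + m² (q(m) = m² + 48 = 48 + m²)
q(160) - 1*(-18769) = (48 + 160²) - 1*(-18769) = (48 + 25600) + 18769 = 25648 + 18769 = 44417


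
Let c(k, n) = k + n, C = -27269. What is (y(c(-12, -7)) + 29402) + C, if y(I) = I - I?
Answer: 2133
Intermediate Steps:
y(I) = 0
(y(c(-12, -7)) + 29402) + C = (0 + 29402) - 27269 = 29402 - 27269 = 2133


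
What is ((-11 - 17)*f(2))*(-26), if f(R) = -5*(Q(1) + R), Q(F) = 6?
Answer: -29120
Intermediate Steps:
f(R) = -30 - 5*R (f(R) = -5*(6 + R) = -30 - 5*R)
((-11 - 17)*f(2))*(-26) = ((-11 - 17)*(-30 - 5*2))*(-26) = -28*(-30 - 10)*(-26) = -28*(-40)*(-26) = 1120*(-26) = -29120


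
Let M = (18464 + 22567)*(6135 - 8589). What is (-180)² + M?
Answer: -100657674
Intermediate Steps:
M = -100690074 (M = 41031*(-2454) = -100690074)
(-180)² + M = (-180)² - 100690074 = 32400 - 100690074 = -100657674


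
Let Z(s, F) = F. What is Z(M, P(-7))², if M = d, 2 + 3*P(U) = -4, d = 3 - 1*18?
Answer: 4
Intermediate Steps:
d = -15 (d = 3 - 18 = -15)
P(U) = -2 (P(U) = -⅔ + (⅓)*(-4) = -⅔ - 4/3 = -2)
M = -15
Z(M, P(-7))² = (-2)² = 4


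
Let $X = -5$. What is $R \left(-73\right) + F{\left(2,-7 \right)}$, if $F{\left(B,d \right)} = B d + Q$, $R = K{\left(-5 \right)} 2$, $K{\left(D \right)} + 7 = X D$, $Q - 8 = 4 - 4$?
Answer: $-2634$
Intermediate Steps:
$Q = 8$ ($Q = 8 + \left(4 - 4\right) = 8 + 0 = 8$)
$K{\left(D \right)} = -7 - 5 D$
$R = 36$ ($R = \left(-7 - -25\right) 2 = \left(-7 + 25\right) 2 = 18 \cdot 2 = 36$)
$F{\left(B,d \right)} = 8 + B d$ ($F{\left(B,d \right)} = B d + 8 = 8 + B d$)
$R \left(-73\right) + F{\left(2,-7 \right)} = 36 \left(-73\right) + \left(8 + 2 \left(-7\right)\right) = -2628 + \left(8 - 14\right) = -2628 - 6 = -2634$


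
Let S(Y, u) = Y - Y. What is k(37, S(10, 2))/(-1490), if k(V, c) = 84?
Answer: -42/745 ≈ -0.056376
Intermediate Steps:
S(Y, u) = 0
k(37, S(10, 2))/(-1490) = 84/(-1490) = 84*(-1/1490) = -42/745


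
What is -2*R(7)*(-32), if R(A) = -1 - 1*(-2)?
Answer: 64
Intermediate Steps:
R(A) = 1 (R(A) = -1 + 2 = 1)
-2*R(7)*(-32) = -2*1*(-32) = -2*(-32) = 64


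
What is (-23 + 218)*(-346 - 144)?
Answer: -95550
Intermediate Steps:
(-23 + 218)*(-346 - 144) = 195*(-490) = -95550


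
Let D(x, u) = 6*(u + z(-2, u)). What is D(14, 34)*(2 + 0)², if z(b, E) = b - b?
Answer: 816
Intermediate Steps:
z(b, E) = 0
D(x, u) = 6*u (D(x, u) = 6*(u + 0) = 6*u)
D(14, 34)*(2 + 0)² = (6*34)*(2 + 0)² = 204*2² = 204*4 = 816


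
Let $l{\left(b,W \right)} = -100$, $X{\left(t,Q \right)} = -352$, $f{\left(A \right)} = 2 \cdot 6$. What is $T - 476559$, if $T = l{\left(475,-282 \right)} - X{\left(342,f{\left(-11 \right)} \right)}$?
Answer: $-476307$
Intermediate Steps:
$f{\left(A \right)} = 12$
$T = 252$ ($T = -100 - -352 = -100 + 352 = 252$)
$T - 476559 = 252 - 476559 = -476307$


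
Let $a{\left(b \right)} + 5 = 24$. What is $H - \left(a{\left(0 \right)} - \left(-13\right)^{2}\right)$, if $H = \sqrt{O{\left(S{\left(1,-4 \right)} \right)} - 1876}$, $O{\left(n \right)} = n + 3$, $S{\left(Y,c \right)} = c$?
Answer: $150 + i \sqrt{1877} \approx 150.0 + 43.324 i$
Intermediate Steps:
$a{\left(b \right)} = 19$ ($a{\left(b \right)} = -5 + 24 = 19$)
$O{\left(n \right)} = 3 + n$
$H = i \sqrt{1877}$ ($H = \sqrt{\left(3 - 4\right) - 1876} = \sqrt{-1 - 1876} = \sqrt{-1877} = i \sqrt{1877} \approx 43.324 i$)
$H - \left(a{\left(0 \right)} - \left(-13\right)^{2}\right) = i \sqrt{1877} - \left(19 - \left(-13\right)^{2}\right) = i \sqrt{1877} - \left(19 - 169\right) = i \sqrt{1877} - -150 = i \sqrt{1877} + 150 = 150 + i \sqrt{1877}$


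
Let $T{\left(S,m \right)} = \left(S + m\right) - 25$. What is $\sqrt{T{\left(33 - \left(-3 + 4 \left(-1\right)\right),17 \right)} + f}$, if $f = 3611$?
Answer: $\sqrt{3643} \approx 60.357$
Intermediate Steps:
$T{\left(S,m \right)} = -25 + S + m$
$\sqrt{T{\left(33 - \left(-3 + 4 \left(-1\right)\right),17 \right)} + f} = \sqrt{\left(-25 + \left(33 - \left(-3 + 4 \left(-1\right)\right)\right) + 17\right) + 3611} = \sqrt{\left(-25 + \left(33 - \left(-3 - 4\right)\right) + 17\right) + 3611} = \sqrt{\left(-25 + \left(33 - -7\right) + 17\right) + 3611} = \sqrt{\left(-25 + \left(33 + 7\right) + 17\right) + 3611} = \sqrt{\left(-25 + 40 + 17\right) + 3611} = \sqrt{32 + 3611} = \sqrt{3643}$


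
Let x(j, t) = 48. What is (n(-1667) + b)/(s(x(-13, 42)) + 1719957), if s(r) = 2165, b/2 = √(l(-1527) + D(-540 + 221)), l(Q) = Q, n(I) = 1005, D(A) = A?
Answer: 1005/1722122 + I*√1846/861061 ≈ 0.00058358 + 4.9898e-5*I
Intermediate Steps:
b = 2*I*√1846 (b = 2*√(-1527 + (-540 + 221)) = 2*√(-1527 - 319) = 2*√(-1846) = 2*(I*√1846) = 2*I*√1846 ≈ 85.93*I)
(n(-1667) + b)/(s(x(-13, 42)) + 1719957) = (1005 + 2*I*√1846)/(2165 + 1719957) = (1005 + 2*I*√1846)/1722122 = (1005 + 2*I*√1846)*(1/1722122) = 1005/1722122 + I*√1846/861061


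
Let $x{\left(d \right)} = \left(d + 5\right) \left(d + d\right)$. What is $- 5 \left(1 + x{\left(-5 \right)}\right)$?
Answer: $-5$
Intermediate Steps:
$x{\left(d \right)} = 2 d \left(5 + d\right)$ ($x{\left(d \right)} = \left(5 + d\right) 2 d = 2 d \left(5 + d\right)$)
$- 5 \left(1 + x{\left(-5 \right)}\right) = - 5 \left(1 + 2 \left(-5\right) \left(5 - 5\right)\right) = - 5 \left(1 + 2 \left(-5\right) 0\right) = - 5 \left(1 + 0\right) = \left(-5\right) 1 = -5$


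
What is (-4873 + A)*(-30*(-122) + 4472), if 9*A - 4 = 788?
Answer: -38911620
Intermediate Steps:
A = 88 (A = 4/9 + (⅑)*788 = 4/9 + 788/9 = 88)
(-4873 + A)*(-30*(-122) + 4472) = (-4873 + 88)*(-30*(-122) + 4472) = -4785*(3660 + 4472) = -4785*8132 = -38911620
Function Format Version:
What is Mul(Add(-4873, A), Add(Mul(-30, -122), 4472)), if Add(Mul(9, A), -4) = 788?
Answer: -38911620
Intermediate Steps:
A = 88 (A = Add(Rational(4, 9), Mul(Rational(1, 9), 788)) = Add(Rational(4, 9), Rational(788, 9)) = 88)
Mul(Add(-4873, A), Add(Mul(-30, -122), 4472)) = Mul(Add(-4873, 88), Add(Mul(-30, -122), 4472)) = Mul(-4785, Add(3660, 4472)) = Mul(-4785, 8132) = -38911620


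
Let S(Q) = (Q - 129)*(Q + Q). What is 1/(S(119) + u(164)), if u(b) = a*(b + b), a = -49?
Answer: -1/18452 ≈ -5.4195e-5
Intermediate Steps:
S(Q) = 2*Q*(-129 + Q) (S(Q) = (-129 + Q)*(2*Q) = 2*Q*(-129 + Q))
u(b) = -98*b (u(b) = -49*(b + b) = -98*b)
1/(S(119) + u(164)) = 1/(2*119*(-129 + 119) - 98*164) = 1/(2*119*(-10) - 16072) = 1/(-2380 - 16072) = 1/(-18452) = -1/18452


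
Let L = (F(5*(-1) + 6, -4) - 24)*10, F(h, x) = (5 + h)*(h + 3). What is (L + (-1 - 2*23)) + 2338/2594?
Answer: -59790/1297 ≈ -46.099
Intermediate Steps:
F(h, x) = (3 + h)*(5 + h) (F(h, x) = (5 + h)*(3 + h) = (3 + h)*(5 + h))
L = 0 (L = ((15 + (5*(-1) + 6)² + 8*(5*(-1) + 6)) - 24)*10 = ((15 + (-5 + 6)² + 8*(-5 + 6)) - 24)*10 = ((15 + 1² + 8*1) - 24)*10 = ((15 + 1 + 8) - 24)*10 = (24 - 24)*10 = 0*10 = 0)
(L + (-1 - 2*23)) + 2338/2594 = (0 + (-1 - 2*23)) + 2338/2594 = (0 + (-1 - 46)) + 2338*(1/2594) = (0 - 47) + 1169/1297 = -47 + 1169/1297 = -59790/1297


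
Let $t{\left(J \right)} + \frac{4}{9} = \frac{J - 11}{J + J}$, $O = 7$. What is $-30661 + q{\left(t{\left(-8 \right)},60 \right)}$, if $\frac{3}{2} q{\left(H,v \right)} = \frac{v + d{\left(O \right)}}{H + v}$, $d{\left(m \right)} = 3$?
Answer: $- \frac{268185719}{8747} \approx -30660.0$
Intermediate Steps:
$t{\left(J \right)} = - \frac{4}{9} + \frac{-11 + J}{2 J}$ ($t{\left(J \right)} = - \frac{4}{9} + \frac{J - 11}{J + J} = - \frac{4}{9} + \frac{-11 + J}{2 J}$)
$q{\left(H,v \right)} = \frac{2 \left(3 + v\right)}{3 \left(H + v\right)}$ ($q{\left(H,v \right)} = \frac{2 \frac{v + 3}{H + v}}{3} = \frac{2 \frac{3 + v}{H + v}}{3} = \frac{2 \left(3 + v\right)}{3 \left(H + v\right)}$)
$-30661 + q{\left(t{\left(-8 \right)},60 \right)} = -30661 + \frac{2 + \frac{2}{3} \cdot 60}{\frac{-99 - 8}{18 \left(-8\right)} + 60} = -30661 + \frac{2 + 40}{\frac{1}{18} \left(- \frac{1}{8}\right) \left(-107\right) + 60} = -30661 + \frac{1}{\frac{107}{144} + 60} \cdot 42 = -30661 + \frac{1}{\frac{8747}{144}} \cdot 42 = -30661 + \frac{144}{8747} \cdot 42 = -30661 + \frac{6048}{8747} = - \frac{268185719}{8747}$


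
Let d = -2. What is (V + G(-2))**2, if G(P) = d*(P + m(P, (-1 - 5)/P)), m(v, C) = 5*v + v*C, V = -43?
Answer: 49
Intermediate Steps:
m(v, C) = 5*v + C*v
G(P) = -2*P - 2*P*(5 - 6/P) (G(P) = -2*(P + P*(5 + (-1 - 5)/P)) = -2*(P + P*(5 - 6/P)) = -2*P - 2*P*(5 - 6/P))
(V + G(-2))**2 = (-43 + (12 - 12*(-2)))**2 = (-43 + (12 + 24))**2 = (-43 + 36)**2 = (-7)**2 = 49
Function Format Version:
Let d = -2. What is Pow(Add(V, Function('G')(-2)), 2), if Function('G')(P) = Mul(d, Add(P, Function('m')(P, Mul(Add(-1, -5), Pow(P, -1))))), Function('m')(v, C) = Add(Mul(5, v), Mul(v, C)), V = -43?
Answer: 49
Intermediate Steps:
Function('m')(v, C) = Add(Mul(5, v), Mul(C, v))
Function('G')(P) = Add(Mul(-2, P), Mul(-2, P, Add(5, Mul(-6, Pow(P, -1))))) (Function('G')(P) = Mul(-2, Add(P, Mul(P, Add(5, Mul(Add(-1, -5), Pow(P, -1)))))) = Mul(-2, Add(P, Mul(P, Add(5, Mul(-6, Pow(P, -1)))))) = Add(Mul(-2, P), Mul(-2, P, Add(5, Mul(-6, Pow(P, -1))))))
Pow(Add(V, Function('G')(-2)), 2) = Pow(Add(-43, Add(12, Mul(-12, -2))), 2) = Pow(Add(-43, Add(12, 24)), 2) = Pow(Add(-43, 36), 2) = Pow(-7, 2) = 49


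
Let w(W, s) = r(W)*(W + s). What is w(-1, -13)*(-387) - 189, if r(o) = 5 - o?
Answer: 32319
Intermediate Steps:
w(W, s) = (5 - W)*(W + s)
w(-1, -13)*(-387) - 189 = -(-5 - 1)*(-1 - 13)*(-387) - 189 = -1*(-6)*(-14)*(-387) - 189 = -84*(-387) - 189 = 32508 - 189 = 32319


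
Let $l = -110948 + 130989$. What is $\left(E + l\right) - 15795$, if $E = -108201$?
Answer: $-103955$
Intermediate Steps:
$l = 20041$
$\left(E + l\right) - 15795 = \left(-108201 + 20041\right) - 15795 = -88160 - 15795 = -103955$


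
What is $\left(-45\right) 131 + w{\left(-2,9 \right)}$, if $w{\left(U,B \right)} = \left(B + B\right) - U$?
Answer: $-5875$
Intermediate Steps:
$w{\left(U,B \right)} = - U + 2 B$ ($w{\left(U,B \right)} = 2 B - U = - U + 2 B$)
$\left(-45\right) 131 + w{\left(-2,9 \right)} = \left(-45\right) 131 + \left(\left(-1\right) \left(-2\right) + 2 \cdot 9\right) = -5895 + \left(2 + 18\right) = -5895 + 20 = -5875$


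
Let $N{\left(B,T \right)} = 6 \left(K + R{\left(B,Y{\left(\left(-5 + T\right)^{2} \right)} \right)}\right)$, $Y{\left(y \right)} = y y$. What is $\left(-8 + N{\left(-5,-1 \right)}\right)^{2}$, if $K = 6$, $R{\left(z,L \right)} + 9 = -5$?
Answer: $3136$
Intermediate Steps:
$Y{\left(y \right)} = y^{2}$
$R{\left(z,L \right)} = -14$ ($R{\left(z,L \right)} = -9 - 5 = -14$)
$N{\left(B,T \right)} = -48$ ($N{\left(B,T \right)} = 6 \left(6 - 14\right) = 6 \left(-8\right) = -48$)
$\left(-8 + N{\left(-5,-1 \right)}\right)^{2} = \left(-8 - 48\right)^{2} = \left(-56\right)^{2} = 3136$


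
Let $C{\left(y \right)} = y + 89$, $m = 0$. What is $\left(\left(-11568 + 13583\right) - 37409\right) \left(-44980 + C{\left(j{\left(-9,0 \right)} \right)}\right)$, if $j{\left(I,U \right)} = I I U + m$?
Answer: $1588872054$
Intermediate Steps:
$j{\left(I,U \right)} = U I^{2}$ ($j{\left(I,U \right)} = I I U + 0 = I^{2} U + 0 = U I^{2} + 0 = U I^{2}$)
$C{\left(y \right)} = 89 + y$
$\left(\left(-11568 + 13583\right) - 37409\right) \left(-44980 + C{\left(j{\left(-9,0 \right)} \right)}\right) = \left(\left(-11568 + 13583\right) - 37409\right) \left(-44980 + \left(89 + 0 \left(-9\right)^{2}\right)\right) = \left(2015 - 37409\right) \left(-44980 + \left(89 + 0 \cdot 81\right)\right) = - 35394 \left(-44980 + \left(89 + 0\right)\right) = - 35394 \left(-44980 + 89\right) = \left(-35394\right) \left(-44891\right) = 1588872054$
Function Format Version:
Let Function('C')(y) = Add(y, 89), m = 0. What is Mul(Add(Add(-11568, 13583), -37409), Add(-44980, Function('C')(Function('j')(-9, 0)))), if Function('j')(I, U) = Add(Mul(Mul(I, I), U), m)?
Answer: 1588872054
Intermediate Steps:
Function('j')(I, U) = Mul(U, Pow(I, 2)) (Function('j')(I, U) = Add(Mul(Mul(I, I), U), 0) = Add(Mul(Pow(I, 2), U), 0) = Add(Mul(U, Pow(I, 2)), 0) = Mul(U, Pow(I, 2)))
Function('C')(y) = Add(89, y)
Mul(Add(Add(-11568, 13583), -37409), Add(-44980, Function('C')(Function('j')(-9, 0)))) = Mul(Add(Add(-11568, 13583), -37409), Add(-44980, Add(89, Mul(0, Pow(-9, 2))))) = Mul(Add(2015, -37409), Add(-44980, Add(89, Mul(0, 81)))) = Mul(-35394, Add(-44980, Add(89, 0))) = Mul(-35394, Add(-44980, 89)) = Mul(-35394, -44891) = 1588872054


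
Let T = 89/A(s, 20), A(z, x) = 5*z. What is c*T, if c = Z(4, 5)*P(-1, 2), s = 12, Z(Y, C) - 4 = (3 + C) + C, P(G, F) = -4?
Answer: -1513/15 ≈ -100.87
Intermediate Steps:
Z(Y, C) = 7 + 2*C (Z(Y, C) = 4 + ((3 + C) + C) = 4 + (3 + 2*C) = 7 + 2*C)
T = 89/60 (T = 89/((5*12)) = 89/60 ≈ 1.4833)
c = -68 (c = (7 + 2*5)*(-4) = (7 + 10)*(-4) = 17*(-4) = -68)
c*T = -68*89/60 = -1513/15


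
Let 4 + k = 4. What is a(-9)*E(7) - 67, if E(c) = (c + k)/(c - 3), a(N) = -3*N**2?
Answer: -1969/4 ≈ -492.25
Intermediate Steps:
k = 0 (k = -4 + 4 = 0)
E(c) = c/(-3 + c) (E(c) = (c + 0)/(c - 3) = c/(-3 + c))
a(-9)*E(7) - 67 = (-3*(-9)**2)*(7/(-3 + 7)) - 67 = (-3*81)*(7/4) - 67 = -1701/4 - 67 = -1969/4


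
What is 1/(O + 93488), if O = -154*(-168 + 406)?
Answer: 1/56836 ≈ 1.7594e-5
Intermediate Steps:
O = -36652 (O = -154*238 = -36652)
1/(O + 93488) = 1/(-36652 + 93488) = 1/56836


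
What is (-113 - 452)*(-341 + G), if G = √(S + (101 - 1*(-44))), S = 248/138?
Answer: 192665 - 565*√698901/69 ≈ 1.8582e+5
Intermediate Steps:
S = 124/69 (S = 248*(1/138) = 124/69 ≈ 1.7971)
G = √698901/69 (G = √(124/69 + (101 - 1*(-44))) = √(124/69 + (101 + 44)) = √(124/69 + 145) = √(10129/69) = √698901/69 ≈ 12.116)
(-113 - 452)*(-341 + G) = (-113 - 452)*(-341 + √698901/69) = -565*(-341 + √698901/69) = 192665 - 565*√698901/69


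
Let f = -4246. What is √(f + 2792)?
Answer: I*√1454 ≈ 38.131*I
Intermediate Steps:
√(f + 2792) = √(-4246 + 2792) = √(-1454) = I*√1454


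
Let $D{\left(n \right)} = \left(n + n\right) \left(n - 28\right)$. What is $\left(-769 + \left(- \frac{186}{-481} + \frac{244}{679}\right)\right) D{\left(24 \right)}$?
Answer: $\frac{48174906816}{326599} \approx 1.475 \cdot 10^{5}$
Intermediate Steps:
$D{\left(n \right)} = 2 n \left(-28 + n\right)$
$\left(-769 + \left(- \frac{186}{-481} + \frac{244}{679}\right)\right) D{\left(24 \right)} = \left(-769 + \left(- \frac{186}{-481} + \frac{244}{679}\right)\right) 2 \cdot 24 \left(-28 + 24\right) = \left(-769 + \left(\left(-186\right) \left(- \frac{1}{481}\right) + 244 \cdot \frac{1}{679}\right)\right) 2 \cdot 24 \left(-4\right) = \left(-769 + \left(\frac{186}{481} + \frac{244}{679}\right)\right) \left(-192\right) = \left(-769 + \frac{243658}{326599}\right) \left(-192\right) = \left(- \frac{250910973}{326599}\right) \left(-192\right) = \frac{48174906816}{326599}$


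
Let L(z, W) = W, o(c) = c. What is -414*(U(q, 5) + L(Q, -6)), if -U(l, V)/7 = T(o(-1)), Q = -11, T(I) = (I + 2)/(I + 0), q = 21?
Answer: -414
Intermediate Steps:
T(I) = (2 + I)/I
U(l, V) = 7 (U(l, V) = -7*(2 - 1)/(-1) = -(-7) = -7*(-1) = 7)
-414*(U(q, 5) + L(Q, -6)) = -414*(7 - 6) = -414*1 = -414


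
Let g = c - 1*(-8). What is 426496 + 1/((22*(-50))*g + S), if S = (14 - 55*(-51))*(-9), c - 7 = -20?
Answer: 8474902015/19871 ≈ 4.2650e+5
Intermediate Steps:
c = -13 (c = 7 - 20 = -13)
g = -5 (g = -13 - 1*(-8) = -13 + 8 = -5)
S = -25371 (S = (14 + 2805)*(-9) = 2819*(-9) = -25371)
426496 + 1/((22*(-50))*g + S) = 426496 + 1/((22*(-50))*(-5) - 25371) = 426496 + 1/(-1100*(-5) - 25371) = 426496 + 1/(5500 - 25371) = 426496 + 1/(-19871) = 426496 - 1/19871 = 8474902015/19871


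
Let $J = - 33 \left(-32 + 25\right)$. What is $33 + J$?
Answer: $264$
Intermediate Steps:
$J = 231$ ($J = \left(-33\right) \left(-7\right) = 231$)
$33 + J = 33 + 231 = 264$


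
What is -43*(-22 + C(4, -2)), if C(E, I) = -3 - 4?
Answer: 1247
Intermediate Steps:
C(E, I) = -7
-43*(-22 + C(4, -2)) = -43*(-22 - 7) = -43*(-29) = 1247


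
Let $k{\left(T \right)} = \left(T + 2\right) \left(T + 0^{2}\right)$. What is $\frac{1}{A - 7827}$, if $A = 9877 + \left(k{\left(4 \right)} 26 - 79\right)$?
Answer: $\frac{1}{2595} \approx 0.00038536$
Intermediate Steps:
$k{\left(T \right)} = T \left(2 + T\right)$ ($k{\left(T \right)} = \left(2 + T\right) \left(T + 0\right) = \left(2 + T\right) T = T \left(2 + T\right)$)
$A = 10422$ ($A = 9877 - \left(79 - 4 \left(2 + 4\right) 26\right) = 9877 - \left(79 - 4 \cdot 6 \cdot 26\right) = 9877 + \left(24 \cdot 26 - 79\right) = 9877 + \left(624 - 79\right) = 9877 + 545 = 10422$)
$\frac{1}{A - 7827} = \frac{1}{10422 - 7827} = \frac{1}{2595}$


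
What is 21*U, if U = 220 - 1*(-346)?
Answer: 11886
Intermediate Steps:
U = 566 (U = 220 + 346 = 566)
21*U = 21*566 = 11886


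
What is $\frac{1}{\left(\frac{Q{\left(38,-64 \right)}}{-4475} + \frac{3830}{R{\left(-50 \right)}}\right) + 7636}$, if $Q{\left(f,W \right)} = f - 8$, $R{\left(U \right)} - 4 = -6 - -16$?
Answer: $\frac{6265}{49553423} \approx 0.00012643$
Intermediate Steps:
$R{\left(U \right)} = 14$ ($R{\left(U \right)} = 4 - -10 = 4 + \left(-6 + 16\right) = 4 + 10 = 14$)
$Q{\left(f,W \right)} = -8 + f$
$\frac{1}{\left(\frac{Q{\left(38,-64 \right)}}{-4475} + \frac{3830}{R{\left(-50 \right)}}\right) + 7636} = \frac{1}{\left(\frac{-8 + 38}{-4475} + \frac{3830}{14}\right) + 7636} = \frac{1}{\left(30 \left(- \frac{1}{4475}\right) + 3830 \cdot \frac{1}{14}\right) + 7636} = \frac{1}{\left(- \frac{6}{895} + \frac{1915}{7}\right) + 7636} = \frac{1}{\frac{1713883}{6265} + 7636} = \frac{1}{\frac{49553423}{6265}} = \frac{6265}{49553423}$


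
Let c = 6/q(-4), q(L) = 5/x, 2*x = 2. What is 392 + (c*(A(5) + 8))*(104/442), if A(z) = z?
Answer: 33632/85 ≈ 395.67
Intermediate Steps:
x = 1 (x = (½)*2 = 1)
q(L) = 5 (q(L) = 5/1 = 5*1 = 5)
c = 6/5 ≈ 1.2000
392 + (c*(A(5) + 8))*(104/442) = 392 + (6*(5 + 8)/5)*(104/442) = 392 + ((6/5)*13)*(104*(1/442)) = 392 + (78/5)*(4/17) = 392 + 312/85 = 33632/85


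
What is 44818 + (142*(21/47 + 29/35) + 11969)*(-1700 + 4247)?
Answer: 50980413397/1645 ≈ 3.0991e+7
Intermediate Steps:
44818 + (142*(21/47 + 29/35) + 11969)*(-1700 + 4247) = 44818 + (142*(21*(1/47) + 29*(1/35)) + 11969)*2547 = 44818 + (142*(21/47 + 29/35) + 11969)*2547 = 44818 + (142*(2098/1645) + 11969)*2547 = 44818 + (297916/1645 + 11969)*2547 = 44818 + (19986921/1645)*2547 = 44818 + 50906687787/1645 = 50980413397/1645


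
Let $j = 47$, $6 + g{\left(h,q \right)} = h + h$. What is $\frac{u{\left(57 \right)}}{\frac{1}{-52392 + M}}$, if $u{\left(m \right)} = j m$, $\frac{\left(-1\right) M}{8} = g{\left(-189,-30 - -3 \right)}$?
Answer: $-132128280$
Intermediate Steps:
$g{\left(h,q \right)} = -6 + 2 h$ ($g{\left(h,q \right)} = -6 + \left(h + h\right) = -6 + 2 h$)
$M = 3072$ ($M = - 8 \left(-6 + 2 \left(-189\right)\right) = - 8 \left(-6 - 378\right) = \left(-8\right) \left(-384\right) = 3072$)
$u{\left(m \right)} = 47 m$
$\frac{u{\left(57 \right)}}{\frac{1}{-52392 + M}} = \frac{47 \cdot 57}{\frac{1}{-52392 + 3072}} = \frac{2679}{\frac{1}{-49320}} = \frac{2679}{- \frac{1}{49320}} = 2679 \left(-49320\right) = -132128280$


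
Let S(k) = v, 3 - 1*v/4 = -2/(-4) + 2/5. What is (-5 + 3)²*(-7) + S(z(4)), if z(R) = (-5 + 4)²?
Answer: -98/5 ≈ -19.600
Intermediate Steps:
v = 42/5 (v = 12 - 4*(-2/(-4) + 2/5) = 12 - 4*(-2*(-¼) + 2*(⅕)) = 12 - 4*(½ + ⅖) = 12 - 4*9/10 = 12 - 18/5 = 42/5 ≈ 8.4000)
z(R) = 1 (z(R) = (-1)² = 1)
S(k) = 42/5
(-5 + 3)²*(-7) + S(z(4)) = (-5 + 3)²*(-7) + 42/5 = (-2)²*(-7) + 42/5 = 4*(-7) + 42/5 = -28 + 42/5 = -98/5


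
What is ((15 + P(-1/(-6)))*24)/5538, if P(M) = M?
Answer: 14/213 ≈ 0.065728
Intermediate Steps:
((15 + P(-1/(-6)))*24)/5538 = ((15 - 1/(-6))*24)/5538 = ((15 - 1*(-1/6))*24)*(1/5538) = ((15 + 1/6)*24)*(1/5538) = ((91/6)*24)*(1/5538) = 364*(1/5538) = 14/213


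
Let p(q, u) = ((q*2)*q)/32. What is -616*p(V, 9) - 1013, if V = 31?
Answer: -76023/2 ≈ -38012.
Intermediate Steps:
p(q, u) = q**2/16 (p(q, u) = ((2*q)*q)*(1/32) = (2*q**2)*(1/32) = q**2/16)
-616*p(V, 9) - 1013 = -77*31**2/2 - 1013 = -77*961/2 - 1013 = -616*961/16 - 1013 = -73997/2 - 1013 = -76023/2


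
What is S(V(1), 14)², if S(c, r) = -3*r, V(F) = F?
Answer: 1764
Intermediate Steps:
S(V(1), 14)² = (-3*14)² = (-42)² = 1764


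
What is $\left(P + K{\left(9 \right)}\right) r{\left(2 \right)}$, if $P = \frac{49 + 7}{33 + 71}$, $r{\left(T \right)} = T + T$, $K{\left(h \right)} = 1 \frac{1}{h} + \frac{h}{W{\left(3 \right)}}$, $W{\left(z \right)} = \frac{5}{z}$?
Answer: $\frac{14156}{585} \approx 24.198$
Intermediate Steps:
$K{\left(h \right)} = \frac{1}{h} + \frac{3 h}{5}$ ($K{\left(h \right)} = 1 \frac{1}{h} + \frac{h}{5 \cdot \frac{1}{3}} = \frac{1}{h} + \frac{h}{5 \cdot \frac{1}{3}} = \frac{1}{h} + \frac{h}{\frac{5}{3}} = \frac{1}{h} + h \frac{3}{5} = \frac{1}{h} + \frac{3 h}{5}$)
$r{\left(T \right)} = 2 T$
$P = \frac{7}{13}$ ($P = \frac{56}{104} = 56 \cdot \frac{1}{104} = \frac{7}{13} \approx 0.53846$)
$\left(P + K{\left(9 \right)}\right) r{\left(2 \right)} = \left(\frac{7}{13} + \left(\frac{1}{9} + \frac{3}{5} \cdot 9\right)\right) 2 \cdot 2 = \left(\frac{7}{13} + \left(\frac{1}{9} + \frac{27}{5}\right)\right) 4 = \left(\frac{7}{13} + \frac{248}{45}\right) 4 = \frac{3539}{585} \cdot 4 = \frac{14156}{585}$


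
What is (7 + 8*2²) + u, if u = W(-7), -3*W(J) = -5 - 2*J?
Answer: 36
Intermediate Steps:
W(J) = 5/3 + 2*J/3 (W(J) = -(-5 - 2*J)/3 = 5/3 + 2*J/3)
u = -3 (u = 5/3 + (⅔)*(-7) = 5/3 - 14/3 = -3)
(7 + 8*2²) + u = (7 + 8*2²) - 3 = (7 + 8*4) - 3 = (7 + 32) - 3 = 39 - 3 = 36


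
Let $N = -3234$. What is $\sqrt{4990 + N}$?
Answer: $2 \sqrt{439} \approx 41.905$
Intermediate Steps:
$\sqrt{4990 + N} = \sqrt{4990 - 3234} = \sqrt{1756} = 2 \sqrt{439}$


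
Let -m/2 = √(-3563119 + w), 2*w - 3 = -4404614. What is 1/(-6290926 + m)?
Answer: I/(√23061698 - 6290926*I) ≈ -1.5896e-7 + 1.2134e-10*I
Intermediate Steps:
w = -4404611/2 (w = 3/2 + (½)*(-4404614) = 3/2 - 2202307 = -4404611/2 ≈ -2.2023e+6)
m = -I*√23061698 (m = -2*√(-3563119 - 4404611/2) = -I*√23061698 ≈ -4802.3*I)
1/(-6290926 + m) = 1/(-6290926 - I*√23061698)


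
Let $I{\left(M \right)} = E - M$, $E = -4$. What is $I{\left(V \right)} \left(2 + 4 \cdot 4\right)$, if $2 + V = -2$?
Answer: $0$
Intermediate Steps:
$V = -4$ ($V = -2 - 2 = -4$)
$I{\left(M \right)} = -4 - M$
$I{\left(V \right)} \left(2 + 4 \cdot 4\right) = \left(-4 - -4\right) \left(2 + 4 \cdot 4\right) = \left(-4 + 4\right) \left(2 + 16\right) = 0 \cdot 18 = 0$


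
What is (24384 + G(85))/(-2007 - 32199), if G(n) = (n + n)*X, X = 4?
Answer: -12532/17103 ≈ -0.73274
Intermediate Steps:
G(n) = 8*n (G(n) = (n + n)*4 = (2*n)*4 = 8*n)
(24384 + G(85))/(-2007 - 32199) = (24384 + 8*85)/(-2007 - 32199) = (24384 + 680)/(-34206) = 25064*(-1/34206) = -12532/17103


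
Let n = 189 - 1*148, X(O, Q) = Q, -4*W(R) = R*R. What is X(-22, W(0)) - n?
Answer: -41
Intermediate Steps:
W(R) = -R²/4 (W(R) = -R*R/4 = -R²/4)
n = 41 (n = 189 - 148 = 41)
X(-22, W(0)) - n = -¼*0² - 1*41 = -¼*0 - 41 = 0 - 41 = -41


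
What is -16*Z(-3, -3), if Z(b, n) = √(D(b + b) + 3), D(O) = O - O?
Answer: -16*√3 ≈ -27.713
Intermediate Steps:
D(O) = 0
Z(b, n) = √3 (Z(b, n) = √(0 + 3) = √3)
-16*Z(-3, -3) = -16*√3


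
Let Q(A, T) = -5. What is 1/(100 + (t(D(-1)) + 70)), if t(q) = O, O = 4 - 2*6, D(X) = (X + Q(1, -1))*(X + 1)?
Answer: 1/162 ≈ 0.0061728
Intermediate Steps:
D(X) = (1 + X)*(-5 + X) (D(X) = (X - 5)*(X + 1) = (-5 + X)*(1 + X) = (1 + X)*(-5 + X))
O = -8 (O = 4 - 12 = -8)
t(q) = -8
1/(100 + (t(D(-1)) + 70)) = 1/(100 + (-8 + 70)) = 1/(100 + 62) = 1/162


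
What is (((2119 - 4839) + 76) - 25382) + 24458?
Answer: -3568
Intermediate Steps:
(((2119 - 4839) + 76) - 25382) + 24458 = ((-2720 + 76) - 25382) + 24458 = (-2644 - 25382) + 24458 = -28026 + 24458 = -3568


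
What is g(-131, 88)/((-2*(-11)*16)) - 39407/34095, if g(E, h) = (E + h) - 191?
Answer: -10924747/6000720 ≈ -1.8206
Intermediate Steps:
g(E, h) = -191 + E + h
g(-131, 88)/((-2*(-11)*16)) - 39407/34095 = (-191 - 131 + 88)/((-2*(-11)*16)) - 39407/34095 = -234/(22*16) - 39407*1/34095 = -234/352 - 39407/34095 = -234*1/352 - 39407/34095 = -117/176 - 39407/34095 = -10924747/6000720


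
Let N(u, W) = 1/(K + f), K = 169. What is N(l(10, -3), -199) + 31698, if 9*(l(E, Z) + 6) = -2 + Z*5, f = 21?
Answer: 6022621/190 ≈ 31698.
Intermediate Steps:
l(E, Z) = -56/9 + 5*Z/9 (l(E, Z) = -6 + (-2 + Z*5)/9 = -6 + (-2 + 5*Z)/9 = -6 + (-2/9 + 5*Z/9) = -56/9 + 5*Z/9)
N(u, W) = 1/190 (N(u, W) = 1/(169 + 21) = 1/190)
N(l(10, -3), -199) + 31698 = 1/190 + 31698 = 6022621/190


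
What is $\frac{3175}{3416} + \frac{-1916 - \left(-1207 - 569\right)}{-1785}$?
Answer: $\frac{175589}{174216} \approx 1.0079$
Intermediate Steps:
$\frac{3175}{3416} + \frac{-1916 - \left(-1207 - 569\right)}{-1785} = 3175 \cdot \frac{1}{3416} + \left(-1916 - \left(-1207 - 569\right)\right) \left(- \frac{1}{1785}\right) = \frac{3175}{3416} + \left(-1916 - -1776\right) \left(- \frac{1}{1785}\right) = \frac{3175}{3416} + \left(-1916 + 1776\right) \left(- \frac{1}{1785}\right) = \frac{3175}{3416} - - \frac{4}{51} = \frac{3175}{3416} + \frac{4}{51} = \frac{175589}{174216}$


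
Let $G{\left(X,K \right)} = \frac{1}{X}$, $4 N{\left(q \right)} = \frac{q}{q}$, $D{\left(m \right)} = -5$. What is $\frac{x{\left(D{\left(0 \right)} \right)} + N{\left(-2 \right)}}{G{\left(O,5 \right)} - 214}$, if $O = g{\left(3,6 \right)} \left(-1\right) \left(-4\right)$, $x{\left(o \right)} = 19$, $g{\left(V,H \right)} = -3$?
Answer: $- \frac{33}{367} \approx -0.089918$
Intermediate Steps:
$N{\left(q \right)} = \frac{1}{4}$ ($N{\left(q \right)} = \frac{q \frac{1}{q}}{4} = \frac{1}{4} \cdot 1 = \frac{1}{4}$)
$O = -12$ ($O = \left(-3\right) \left(-1\right) \left(-4\right) = 3 \left(-4\right) = -12$)
$\frac{x{\left(D{\left(0 \right)} \right)} + N{\left(-2 \right)}}{G{\left(O,5 \right)} - 214} = \frac{19 + \frac{1}{4}}{\frac{1}{-12} - 214} = \frac{77}{4 \left(- \frac{1}{12} - 214\right)} = \frac{77}{4 \left(- \frac{2569}{12}\right)} = \frac{77}{4} \left(- \frac{12}{2569}\right) = - \frac{33}{367}$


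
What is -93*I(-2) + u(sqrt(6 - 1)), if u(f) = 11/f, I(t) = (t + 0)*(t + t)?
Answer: -744 + 11*sqrt(5)/5 ≈ -739.08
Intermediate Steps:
I(t) = 2*t**2 (I(t) = t*(2*t) = 2*t**2)
-93*I(-2) + u(sqrt(6 - 1)) = -186*(-2)**2 + 11/(sqrt(6 - 1)) = -186*4 + 11/(sqrt(5)) = -93*8 + 11*(sqrt(5)/5) = -744 + 11*sqrt(5)/5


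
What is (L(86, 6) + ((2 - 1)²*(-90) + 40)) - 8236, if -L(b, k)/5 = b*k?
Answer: -10866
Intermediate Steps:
L(b, k) = -5*b*k
(L(86, 6) + ((2 - 1)²*(-90) + 40)) - 8236 = (-5*86*6 + ((2 - 1)²*(-90) + 40)) - 8236 = (-2580 + (1²*(-90) + 40)) - 8236 = (-2580 + (1*(-90) + 40)) - 8236 = (-2580 + (-90 + 40)) - 8236 = (-2580 - 50) - 8236 = -2630 - 8236 = -10866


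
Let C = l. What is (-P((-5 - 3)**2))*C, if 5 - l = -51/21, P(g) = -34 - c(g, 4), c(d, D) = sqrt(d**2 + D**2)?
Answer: 1768/7 + 208*sqrt(257)/7 ≈ 728.93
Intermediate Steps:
c(d, D) = sqrt(D**2 + d**2)
P(g) = -34 - sqrt(16 + g**2) (P(g) = -34 - sqrt(4**2 + g**2) = -34 - sqrt(16 + g**2))
l = 52/7 (l = 5 - (-51)/21 = 5 - 1*(-17/7) = 5 + 17/7 = 52/7 ≈ 7.4286)
C = 52/7 ≈ 7.4286
(-P((-5 - 3)**2))*C = -(-34 - sqrt(16 + ((-5 - 3)**2)**2))*(52/7) = -(-34 - sqrt(16 + ((-8)**2)**2))*(52/7) = -(-34 - sqrt(16 + 64**2))*(52/7) = -(-34 - sqrt(16 + 4096))*(52/7) = -(-34 - sqrt(4112))*(52/7) = -(-34 - 4*sqrt(257))*(52/7) = (34 + 4*sqrt(257))*(52/7) = 1768/7 + 208*sqrt(257)/7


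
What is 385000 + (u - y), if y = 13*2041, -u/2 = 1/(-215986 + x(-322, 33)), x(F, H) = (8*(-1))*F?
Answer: 38250221236/106705 ≈ 3.5847e+5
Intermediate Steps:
x(F, H) = -8*F
u = 1/106705 (u = -2/(-215986 - 8*(-322)) = -2/(-215986 + 2576) = -2/(-213410) = -2*(-1/213410) = 1/106705 ≈ 9.3716e-6)
y = 26533
385000 + (u - y) = 385000 + (1/106705 - 1*26533) = 385000 + (1/106705 - 26533) = 385000 - 2831203764/106705 = 38250221236/106705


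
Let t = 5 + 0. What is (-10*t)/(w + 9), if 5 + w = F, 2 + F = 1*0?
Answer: -25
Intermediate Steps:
F = -2 (F = -2 + 1*0 = -2 + 0 = -2)
w = -7 (w = -5 - 2 = -7)
t = 5
(-10*t)/(w + 9) = (-10*5)/(-7 + 9) = -50/2 = -50*1/2 = -25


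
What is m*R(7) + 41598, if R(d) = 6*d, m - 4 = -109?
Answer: 37188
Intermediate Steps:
m = -105 (m = 4 - 109 = -105)
m*R(7) + 41598 = -630*7 + 41598 = -105*42 + 41598 = -4410 + 41598 = 37188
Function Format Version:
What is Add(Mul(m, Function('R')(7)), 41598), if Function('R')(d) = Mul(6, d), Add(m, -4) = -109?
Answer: 37188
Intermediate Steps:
m = -105 (m = Add(4, -109) = -105)
Add(Mul(m, Function('R')(7)), 41598) = Add(Mul(-105, Mul(6, 7)), 41598) = Add(Mul(-105, 42), 41598) = Add(-4410, 41598) = 37188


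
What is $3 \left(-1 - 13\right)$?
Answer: $-42$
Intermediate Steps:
$3 \left(-1 - 13\right) = 3 \left(-14\right) = -42$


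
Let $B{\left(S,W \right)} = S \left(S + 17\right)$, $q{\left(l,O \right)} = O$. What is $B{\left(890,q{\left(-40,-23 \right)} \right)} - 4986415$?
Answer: $-4179185$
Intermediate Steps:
$B{\left(S,W \right)} = S \left(17 + S\right)$
$B{\left(890,q{\left(-40,-23 \right)} \right)} - 4986415 = 890 \left(17 + 890\right) - 4986415 = 890 \cdot 907 - 4986415 = 807230 - 4986415 = -4179185$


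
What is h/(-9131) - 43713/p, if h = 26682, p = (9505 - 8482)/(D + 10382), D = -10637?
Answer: 33918090693/3113671 ≈ 10893.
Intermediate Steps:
p = -341/85 (p = (9505 - 8482)/(-10637 + 10382) = 1023/(-255) = 1023*(-1/255) = -341/85 ≈ -4.0118)
h/(-9131) - 43713/p = 26682/(-9131) - 43713/(-341/85) = 26682*(-1/9131) - 43713*(-85/341) = -26682/9131 + 3715605/341 = 33918090693/3113671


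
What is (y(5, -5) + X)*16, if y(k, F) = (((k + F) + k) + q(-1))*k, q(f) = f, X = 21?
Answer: 656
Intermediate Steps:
y(k, F) = k*(-1 + F + 2*k) (y(k, F) = (((k + F) + k) - 1)*k = (((F + k) + k) - 1)*k = ((F + 2*k) - 1)*k = (-1 + F + 2*k)*k = k*(-1 + F + 2*k))
(y(5, -5) + X)*16 = (5*(-1 - 5 + 2*5) + 21)*16 = (5*(-1 - 5 + 10) + 21)*16 = (5*4 + 21)*16 = (20 + 21)*16 = 41*16 = 656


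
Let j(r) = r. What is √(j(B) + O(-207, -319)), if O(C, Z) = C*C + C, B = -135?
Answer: 3*√4723 ≈ 206.17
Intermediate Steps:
O(C, Z) = C + C² (O(C, Z) = C² + C = C + C²)
√(j(B) + O(-207, -319)) = √(-135 - 207*(1 - 207)) = √(-135 - 207*(-206)) = √(-135 + 42642) = √42507 = 3*√4723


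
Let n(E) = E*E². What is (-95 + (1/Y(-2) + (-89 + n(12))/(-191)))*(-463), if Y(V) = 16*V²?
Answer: 586151055/12224 ≈ 47951.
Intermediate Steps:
n(E) = E³
(-95 + (1/Y(-2) + (-89 + n(12))/(-191)))*(-463) = (-95 + (1/(16*(-2)²) + (-89 + 12³)/(-191)))*(-463) = (-95 + (1/(16*4) + (-89 + 1728)*(-1/191)))*(-463) = (-95 + (1/64 + 1639*(-1/191)))*(-463) = (-95 + (1*(1/64) - 1639/191))*(-463) = (-95 + (1/64 - 1639/191))*(-463) = (-95 - 104705/12224)*(-463) = -1265985/12224*(-463) = 586151055/12224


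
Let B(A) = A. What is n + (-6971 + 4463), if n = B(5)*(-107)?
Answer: -3043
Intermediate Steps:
n = -535 (n = 5*(-107) = -535)
n + (-6971 + 4463) = -535 + (-6971 + 4463) = -535 - 2508 = -3043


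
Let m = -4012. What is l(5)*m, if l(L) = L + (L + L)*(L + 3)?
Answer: -341020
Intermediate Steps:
l(L) = L + 2*L*(3 + L) (l(L) = L + (2*L)*(3 + L) = L + 2*L*(3 + L))
l(5)*m = (5*(7 + 2*5))*(-4012) = (5*(7 + 10))*(-4012) = (5*17)*(-4012) = 85*(-4012) = -341020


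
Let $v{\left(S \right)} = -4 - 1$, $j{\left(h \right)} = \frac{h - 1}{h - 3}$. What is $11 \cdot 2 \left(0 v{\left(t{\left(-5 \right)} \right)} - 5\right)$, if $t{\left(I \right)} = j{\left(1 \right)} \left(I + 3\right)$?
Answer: $-110$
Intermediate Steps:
$j{\left(h \right)} = \frac{-1 + h}{-3 + h}$
$t{\left(I \right)} = 0$ ($t{\left(I \right)} = \frac{-1 + 1}{-3 + 1} \left(I + 3\right) = \frac{1}{-2} \cdot 0 \left(3 + I\right) = \left(- \frac{1}{2}\right) 0 \left(3 + I\right) = 0 \left(3 + I\right) = 0$)
$v{\left(S \right)} = -5$ ($v{\left(S \right)} = -4 - 1 = -5$)
$11 \cdot 2 \left(0 v{\left(t{\left(-5 \right)} \right)} - 5\right) = 11 \cdot 2 \left(0 \left(-5\right) - 5\right) = 22 \left(0 - 5\right) = 22 \left(-5\right) = -110$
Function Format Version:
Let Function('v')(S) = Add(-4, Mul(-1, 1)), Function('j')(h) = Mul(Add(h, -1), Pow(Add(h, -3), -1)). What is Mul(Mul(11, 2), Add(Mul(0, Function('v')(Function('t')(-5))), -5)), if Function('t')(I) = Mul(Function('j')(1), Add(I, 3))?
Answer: -110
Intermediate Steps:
Function('j')(h) = Mul(Pow(Add(-3, h), -1), Add(-1, h)) (Function('j')(h) = Mul(Add(-1, h), Pow(Add(-3, h), -1)) = Mul(Pow(Add(-3, h), -1), Add(-1, h)))
Function('t')(I) = 0 (Function('t')(I) = Mul(Mul(Pow(Add(-3, 1), -1), Add(-1, 1)), Add(I, 3)) = Mul(Mul(Pow(-2, -1), 0), Add(3, I)) = Mul(Mul(Rational(-1, 2), 0), Add(3, I)) = Mul(0, Add(3, I)) = 0)
Function('v')(S) = -5 (Function('v')(S) = Add(-4, -1) = -5)
Mul(Mul(11, 2), Add(Mul(0, Function('v')(Function('t')(-5))), -5)) = Mul(Mul(11, 2), Add(Mul(0, -5), -5)) = Mul(22, Add(0, -5)) = Mul(22, -5) = -110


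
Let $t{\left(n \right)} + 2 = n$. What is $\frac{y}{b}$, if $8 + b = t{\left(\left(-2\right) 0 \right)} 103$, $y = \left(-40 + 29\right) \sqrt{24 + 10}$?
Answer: $\frac{11 \sqrt{34}}{214} \approx 0.29972$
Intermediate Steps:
$y = - 11 \sqrt{34} \approx -64.141$
$t{\left(n \right)} = -2 + n$
$b = -214$ ($b = -8 + \left(-2 - 0\right) 103 = -8 + \left(-2 + 0\right) 103 = -8 - 206 = -214$)
$\frac{y}{b} = \frac{\left(-11\right) \sqrt{34}}{-214} = - 11 \sqrt{34} \left(- \frac{1}{214}\right) = \frac{11 \sqrt{34}}{214}$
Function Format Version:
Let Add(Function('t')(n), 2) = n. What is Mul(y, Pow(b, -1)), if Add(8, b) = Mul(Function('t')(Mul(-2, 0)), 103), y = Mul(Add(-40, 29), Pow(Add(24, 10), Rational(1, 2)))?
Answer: Mul(Rational(11, 214), Pow(34, Rational(1, 2))) ≈ 0.29972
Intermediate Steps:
y = Mul(-11, Pow(34, Rational(1, 2))) ≈ -64.141
Function('t')(n) = Add(-2, n)
b = -214 (b = Add(-8, Mul(Add(-2, Mul(-2, 0)), 103)) = Add(-8, Mul(Add(-2, 0), 103)) = Add(-8, Mul(-2, 103)) = Add(-8, -206) = -214)
Mul(y, Pow(b, -1)) = Mul(Mul(-11, Pow(34, Rational(1, 2))), Pow(-214, -1)) = Mul(Mul(-11, Pow(34, Rational(1, 2))), Rational(-1, 214)) = Mul(Rational(11, 214), Pow(34, Rational(1, 2)))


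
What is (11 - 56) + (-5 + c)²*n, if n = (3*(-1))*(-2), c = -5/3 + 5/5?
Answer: 443/3 ≈ 147.67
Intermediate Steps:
c = -⅔ (c = -5*⅓ + 5*(⅕) = -5/3 + 1 = -⅔ ≈ -0.66667)
n = 6 (n = -3*(-2) = 6)
(11 - 56) + (-5 + c)²*n = (11 - 56) + (-5 - ⅔)²*6 = -45 + (-17/3)²*6 = -45 + (289/9)*6 = -45 + 578/3 = 443/3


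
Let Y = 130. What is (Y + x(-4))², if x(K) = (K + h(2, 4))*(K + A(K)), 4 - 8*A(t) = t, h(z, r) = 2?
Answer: 18496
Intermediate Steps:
A(t) = ½ - t/8
x(K) = (½ + 7*K/8)*(2 + K) (x(K) = (K + 2)*(K + (½ - K/8)) = (2 + K)*(½ + 7*K/8) = (½ + 7*K/8)*(2 + K))
(Y + x(-4))² = (130 + (1 + (7/8)*(-4)² + (9/4)*(-4)))² = (130 + (1 + (7/8)*16 - 9))² = (130 + (1 + 14 - 9))² = (130 + 6)² = 136² = 18496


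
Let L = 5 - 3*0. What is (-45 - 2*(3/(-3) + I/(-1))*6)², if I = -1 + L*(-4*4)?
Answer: 1010025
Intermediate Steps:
L = 5 (L = 5 + 0 = 5)
I = -81 (I = -1 + 5*(-4*4) = -1 + 5*(-16) = -1 - 80 = -81)
(-45 - 2*(3/(-3) + I/(-1))*6)² = (-45 - 2*(3/(-3) - 81/(-1))*6)² = (-45 - 2*(3*(-⅓) - 81*(-1))*6)² = (-45 - 2*(-1 + 81)*6)² = (-45 - 2*80*6)² = (-45 - 160*6)² = (-45 - 960)² = (-1005)² = 1010025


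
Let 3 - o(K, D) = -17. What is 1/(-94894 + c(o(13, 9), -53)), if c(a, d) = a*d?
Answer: -1/95954 ≈ -1.0422e-5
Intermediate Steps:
o(K, D) = 20 (o(K, D) = 3 - 1*(-17) = 3 + 17 = 20)
1/(-94894 + c(o(13, 9), -53)) = 1/(-94894 + 20*(-53)) = 1/(-94894 - 1060) = 1/(-95954) = -1/95954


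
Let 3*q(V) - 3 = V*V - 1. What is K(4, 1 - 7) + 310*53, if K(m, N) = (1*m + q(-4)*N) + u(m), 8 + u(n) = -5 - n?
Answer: 16381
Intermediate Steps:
q(V) = 2/3 + V**2/3 (q(V) = 1 + (V*V - 1)/3 = 1 + (V**2 - 1)/3 = 1 + (-1 + V**2)/3 = 1 + (-1/3 + V**2/3) = 2/3 + V**2/3)
u(n) = -13 - n (u(n) = -8 + (-5 - n) = -13 - n)
K(m, N) = -13 + 6*N (K(m, N) = (1*m + (2/3 + (1/3)*(-4)**2)*N) + (-13 - m) = (m + (2/3 + (1/3)*16)*N) + (-13 - m) = (m + (2/3 + 16/3)*N) + (-13 - m) = (m + 6*N) + (-13 - m) = -13 + 6*N)
K(4, 1 - 7) + 310*53 = (-13 + 6*(1 - 7)) + 310*53 = (-13 + 6*(-6)) + 16430 = (-13 - 36) + 16430 = -49 + 16430 = 16381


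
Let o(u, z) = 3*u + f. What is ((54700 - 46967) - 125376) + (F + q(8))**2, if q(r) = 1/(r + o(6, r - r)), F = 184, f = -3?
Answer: -44314858/529 ≈ -83771.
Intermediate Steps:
o(u, z) = -3 + 3*u (o(u, z) = 3*u - 3 = -3 + 3*u)
q(r) = 1/(15 + r) (q(r) = 1/(r + (-3 + 3*6)) = 1/(r + (-3 + 18)) = 1/(r + 15) = 1/(15 + r))
((54700 - 46967) - 125376) + (F + q(8))**2 = ((54700 - 46967) - 125376) + (184 + 1/(15 + 8))**2 = (7733 - 125376) + (184 + 1/23)**2 = -117643 + (184 + 1/23)**2 = -117643 + (4233/23)**2 = -117643 + 17918289/529 = -44314858/529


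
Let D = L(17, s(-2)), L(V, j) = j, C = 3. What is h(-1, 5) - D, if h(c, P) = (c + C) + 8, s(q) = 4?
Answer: 6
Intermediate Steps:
h(c, P) = 11 + c (h(c, P) = (c + 3) + 8 = (3 + c) + 8 = 11 + c)
D = 4
h(-1, 5) - D = (11 - 1) - 1*4 = 10 - 4 = 6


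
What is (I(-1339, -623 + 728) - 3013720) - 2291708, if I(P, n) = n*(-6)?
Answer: -5306058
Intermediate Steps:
I(P, n) = -6*n
(I(-1339, -623 + 728) - 3013720) - 2291708 = (-6*(-623 + 728) - 3013720) - 2291708 = (-6*105 - 3013720) - 2291708 = (-630 - 3013720) - 2291708 = -3014350 - 2291708 = -5306058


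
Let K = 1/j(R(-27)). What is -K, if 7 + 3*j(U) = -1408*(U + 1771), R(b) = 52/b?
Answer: 81/67253309 ≈ 1.2044e-6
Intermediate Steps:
j(U) = -2493575/3 - 1408*U/3 (j(U) = -7/3 + (-1408*(U + 1771))/3 = -7/3 + (-1408*(1771 + U))/3 = -7/3 + (-2493568 - 1408*U)/3 = -7/3 + (-2493568/3 - 1408*U/3) = -2493575/3 - 1408*U/3)
K = -81/67253309 (K = 1/(-2493575/3 - 73216/(3*(-27))) = 1/(-2493575/3 - 73216*(-1)/(3*27)) = 1/(-2493575/3 - 1408/3*(-52/27)) = 1/(-2493575/3 + 73216/81) = 1/(-67253309/81) = -81/67253309 ≈ -1.2044e-6)
-K = -1*(-81/67253309) = 81/67253309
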